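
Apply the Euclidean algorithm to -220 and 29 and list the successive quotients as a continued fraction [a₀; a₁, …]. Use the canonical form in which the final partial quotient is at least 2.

-220 ÷ 29 → quotient -8, remainder 12
29 ÷ 12 → quotient 2, remainder 5
12 ÷ 5 → quotient 2, remainder 2
5 ÷ 2 → quotient 2, remainder 1
2 ÷ 1 → quotient 2, remainder 0

[-8; 2, 2, 2, 2]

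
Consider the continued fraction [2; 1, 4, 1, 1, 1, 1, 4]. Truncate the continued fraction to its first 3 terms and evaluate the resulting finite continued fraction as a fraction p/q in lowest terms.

14/5

Collapse the nested fraction from the inside out:
Start with 4.
1 + 1/(4/1) = 1 + 1/4 = 5/4
2 + 1/(5/4) = 2 + 4/5 = 14/5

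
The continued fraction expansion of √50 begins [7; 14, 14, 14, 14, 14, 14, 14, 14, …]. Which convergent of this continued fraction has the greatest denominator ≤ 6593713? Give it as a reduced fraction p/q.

3880899/548842

a_0 = 7: 7/1  (≤ bound)
a_1 = 14: 99/14  (≤ bound)
a_2 = 14: 1393/197  (≤ bound)
a_3 = 14: 19601/2772  (≤ bound)
a_4 = 14: 275807/39005  (≤ bound)
a_5 = 14: 3880899/548842  (≤ bound)
a_6 = 14: 54608393/7722793  (> 6593713, stop)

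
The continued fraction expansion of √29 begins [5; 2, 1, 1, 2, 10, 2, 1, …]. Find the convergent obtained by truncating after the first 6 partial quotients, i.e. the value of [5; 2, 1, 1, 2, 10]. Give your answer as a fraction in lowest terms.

727/135

a_0 = 5: 5/1
a_1 = 2: 11/2
a_2 = 1: 16/3
a_3 = 1: 27/5
a_4 = 2: 70/13
a_5 = 10: 727/135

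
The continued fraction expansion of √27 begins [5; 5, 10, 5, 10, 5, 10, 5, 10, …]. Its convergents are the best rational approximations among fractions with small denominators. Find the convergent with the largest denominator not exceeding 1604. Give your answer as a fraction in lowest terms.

a_0 = 5: 5/1  (≤ bound)
a_1 = 5: 26/5  (≤ bound)
a_2 = 10: 265/51  (≤ bound)
a_3 = 5: 1351/260  (≤ bound)
a_4 = 10: 13775/2651  (> 1604, stop)

1351/260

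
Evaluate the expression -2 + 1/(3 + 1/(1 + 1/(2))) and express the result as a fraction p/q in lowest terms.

-19/11

a_0 = -2: -2/1
a_1 = 3: -5/3
a_2 = 1: -7/4
a_3 = 2: -19/11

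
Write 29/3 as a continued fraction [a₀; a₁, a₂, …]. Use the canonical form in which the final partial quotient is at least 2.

[9; 1, 2]

Apply division with remainder until the remainder is 0:
29 ÷ 3 → quotient 9, remainder 2
3 ÷ 2 → quotient 1, remainder 1
2 ÷ 1 → quotient 2, remainder 0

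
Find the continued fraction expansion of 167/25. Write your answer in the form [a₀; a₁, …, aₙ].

[6; 1, 2, 8]

167 = 6·25 + 17, so a_0 = 6
25 = 1·17 + 8, so a_1 = 1
17 = 2·8 + 1, so a_2 = 2
8 = 8·1 + 0, so a_3 = 8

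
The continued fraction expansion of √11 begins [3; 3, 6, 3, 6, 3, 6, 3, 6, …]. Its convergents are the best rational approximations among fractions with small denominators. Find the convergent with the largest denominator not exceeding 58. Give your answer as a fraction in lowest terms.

a_0 = 3: 3/1  (≤ bound)
a_1 = 3: 10/3  (≤ bound)
a_2 = 6: 63/19  (≤ bound)
a_3 = 3: 199/60  (> 58, stop)

63/19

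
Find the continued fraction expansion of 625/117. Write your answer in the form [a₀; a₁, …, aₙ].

[5; 2, 1, 12, 3]

Repeatedly divide and take the remainder:
⌊625/117⌋ = 5, remainder 40
⌊117/40⌋ = 2, remainder 37
⌊40/37⌋ = 1, remainder 3
⌊37/3⌋ = 12, remainder 1
⌊3/1⌋ = 3, remainder 0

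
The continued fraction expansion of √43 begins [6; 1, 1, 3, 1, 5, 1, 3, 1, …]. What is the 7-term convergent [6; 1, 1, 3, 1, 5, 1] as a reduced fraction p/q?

400/61

a_0 = 6: 6/1
a_1 = 1: 7/1
a_2 = 1: 13/2
a_3 = 3: 46/7
a_4 = 1: 59/9
a_5 = 5: 341/52
a_6 = 1: 400/61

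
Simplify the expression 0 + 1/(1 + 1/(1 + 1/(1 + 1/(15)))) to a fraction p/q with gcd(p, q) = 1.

Build up convergents one term at a time:
a_0 = 0: 0/1
a_1 = 1: 1/1
a_2 = 1: 1/2
a_3 = 1: 2/3
a_4 = 15: 31/47

31/47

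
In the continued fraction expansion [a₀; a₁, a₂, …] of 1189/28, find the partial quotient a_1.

2

1189 = 42·28 + 13, so a_0 = 42
28 = 2·13 + 2, so a_1 = 2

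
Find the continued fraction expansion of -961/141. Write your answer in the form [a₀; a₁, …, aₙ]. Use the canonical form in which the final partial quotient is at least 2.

[-7; 5, 2, 2, 1, 3]

-961 ÷ 141 → quotient -7, remainder 26
141 ÷ 26 → quotient 5, remainder 11
26 ÷ 11 → quotient 2, remainder 4
11 ÷ 4 → quotient 2, remainder 3
4 ÷ 3 → quotient 1, remainder 1
3 ÷ 1 → quotient 3, remainder 0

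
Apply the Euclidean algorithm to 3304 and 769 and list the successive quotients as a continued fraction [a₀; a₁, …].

[4; 3, 2, 1, 2, 6, 1, 3]

3304 ÷ 769 → quotient 4, remainder 228
769 ÷ 228 → quotient 3, remainder 85
228 ÷ 85 → quotient 2, remainder 58
85 ÷ 58 → quotient 1, remainder 27
58 ÷ 27 → quotient 2, remainder 4
27 ÷ 4 → quotient 6, remainder 3
4 ÷ 3 → quotient 1, remainder 1
3 ÷ 1 → quotient 3, remainder 0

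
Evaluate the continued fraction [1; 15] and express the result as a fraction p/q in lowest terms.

16/15

Use the convergent recurrence hₖ = aₖ·hₖ₋₁ + hₖ₋₂ (and likewise for the denominators kₖ):
a_0 = 1: 1/1
a_1 = 15: 16/15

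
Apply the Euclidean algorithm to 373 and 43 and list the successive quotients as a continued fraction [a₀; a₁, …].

[8; 1, 2, 14]

⌊373/43⌋ = 8, remainder 29
⌊43/29⌋ = 1, remainder 14
⌊29/14⌋ = 2, remainder 1
⌊14/1⌋ = 14, remainder 0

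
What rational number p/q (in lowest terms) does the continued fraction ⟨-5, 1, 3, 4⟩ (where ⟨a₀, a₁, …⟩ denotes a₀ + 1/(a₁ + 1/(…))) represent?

Use the convergent recurrence hₖ = aₖ·hₖ₋₁ + hₖ₋₂ (and likewise for the denominators kₖ):
a_0 = -5: -5/1
a_1 = 1: -4/1
a_2 = 3: -17/4
a_3 = 4: -72/17

-72/17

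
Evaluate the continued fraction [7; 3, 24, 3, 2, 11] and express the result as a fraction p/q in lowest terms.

43306/5909

a_0 = 7: 7/1
a_1 = 3: 22/3
a_2 = 24: 535/73
a_3 = 3: 1627/222
a_4 = 2: 3789/517
a_5 = 11: 43306/5909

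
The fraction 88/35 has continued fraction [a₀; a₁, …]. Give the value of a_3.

88 = 2·35 + 18, so a_0 = 2
35 = 1·18 + 17, so a_1 = 1
18 = 1·17 + 1, so a_2 = 1
17 = 17·1 + 0, so a_3 = 17

17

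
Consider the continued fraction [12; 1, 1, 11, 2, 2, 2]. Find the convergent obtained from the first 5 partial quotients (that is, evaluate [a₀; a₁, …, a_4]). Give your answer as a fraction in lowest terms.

601/48

Collapse the nested fraction from the inside out:
Start with 2.
11 + 1/(2/1) = 11 + 1/2 = 23/2
1 + 1/(23/2) = 1 + 2/23 = 25/23
1 + 1/(25/23) = 1 + 23/25 = 48/25
12 + 1/(48/25) = 12 + 25/48 = 601/48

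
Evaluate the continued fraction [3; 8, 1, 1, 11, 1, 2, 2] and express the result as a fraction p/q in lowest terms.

Starting at the tail and folding back:
Start with 2.
2 + 1/(2/1) = 2 + 1/2 = 5/2
1 + 1/(5/2) = 1 + 2/5 = 7/5
11 + 1/(7/5) = 11 + 5/7 = 82/7
1 + 1/(82/7) = 1 + 7/82 = 89/82
1 + 1/(89/82) = 1 + 82/89 = 171/89
8 + 1/(171/89) = 8 + 89/171 = 1457/171
3 + 1/(1457/171) = 3 + 171/1457 = 4542/1457

4542/1457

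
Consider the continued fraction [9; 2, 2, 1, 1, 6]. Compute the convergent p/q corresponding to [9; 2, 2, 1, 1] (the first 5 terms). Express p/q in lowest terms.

113/12

Start with 1.
1 + 1/(1/1) = 1 + 1/1 = 2/1
2 + 1/(2/1) = 2 + 1/2 = 5/2
2 + 1/(5/2) = 2 + 2/5 = 12/5
9 + 1/(12/5) = 9 + 5/12 = 113/12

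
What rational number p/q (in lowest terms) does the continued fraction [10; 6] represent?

61/6

Build up convergents one term at a time:
a_0 = 10: 10/1
a_1 = 6: 61/6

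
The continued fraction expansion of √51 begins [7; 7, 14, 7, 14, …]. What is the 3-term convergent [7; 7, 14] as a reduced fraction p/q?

707/99

Build up convergents one term at a time:
a_0 = 7: 7/1
a_1 = 7: 50/7
a_2 = 14: 707/99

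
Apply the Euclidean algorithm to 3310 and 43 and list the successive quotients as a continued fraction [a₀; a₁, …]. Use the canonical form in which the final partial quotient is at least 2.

3310 = 76·43 + 42, so a_0 = 76
43 = 1·42 + 1, so a_1 = 1
42 = 42·1 + 0, so a_2 = 42

[76; 1, 42]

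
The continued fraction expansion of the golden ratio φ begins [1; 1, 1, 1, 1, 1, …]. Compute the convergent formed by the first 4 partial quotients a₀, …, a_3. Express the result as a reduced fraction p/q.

Start with 1.
1 + 1/(1/1) = 1 + 1/1 = 2/1
1 + 1/(2/1) = 1 + 1/2 = 3/2
1 + 1/(3/2) = 1 + 2/3 = 5/3

5/3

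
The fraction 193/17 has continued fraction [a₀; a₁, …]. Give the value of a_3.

5

193 = 11·17 + 6, so a_0 = 11
17 = 2·6 + 5, so a_1 = 2
6 = 1·5 + 1, so a_2 = 1
5 = 5·1 + 0, so a_3 = 5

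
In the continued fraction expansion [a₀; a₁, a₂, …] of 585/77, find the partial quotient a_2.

1

Apply division with remainder until the remainder is 0:
585 ÷ 77 → quotient 7, remainder 46
77 ÷ 46 → quotient 1, remainder 31
46 ÷ 31 → quotient 1, remainder 15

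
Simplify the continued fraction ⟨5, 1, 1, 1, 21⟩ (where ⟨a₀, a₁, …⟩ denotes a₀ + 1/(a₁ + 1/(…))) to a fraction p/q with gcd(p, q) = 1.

Start with 21.
1 + 1/(21/1) = 1 + 1/21 = 22/21
1 + 1/(22/21) = 1 + 21/22 = 43/22
1 + 1/(43/22) = 1 + 22/43 = 65/43
5 + 1/(65/43) = 5 + 43/65 = 368/65

368/65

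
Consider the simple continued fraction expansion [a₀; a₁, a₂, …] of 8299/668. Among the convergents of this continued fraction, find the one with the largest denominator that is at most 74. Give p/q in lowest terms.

733/59

List convergents until the denominator exceeds the bound:
a_0 = 12: 12/1  (≤ bound)
a_1 = 2: 25/2  (≤ bound)
a_2 = 2: 62/5  (≤ bound)
a_3 = 1: 87/7  (≤ bound)
a_4 = 3: 323/26  (≤ bound)
a_5 = 2: 733/59  (≤ bound)
a_6 = 3: 2522/203  (> 74, stop)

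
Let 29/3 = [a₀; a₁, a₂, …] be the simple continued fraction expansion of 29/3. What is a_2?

Repeatedly divide and take the remainder:
⌊29/3⌋ = 9, remainder 2
⌊3/2⌋ = 1, remainder 1
⌊2/1⌋ = 2, remainder 0

2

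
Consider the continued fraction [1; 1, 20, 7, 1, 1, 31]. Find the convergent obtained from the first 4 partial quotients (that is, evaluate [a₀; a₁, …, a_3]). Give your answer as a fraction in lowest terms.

289/148

Work from the innermost term outward:
Start with 7.
20 + 1/(7/1) = 20 + 1/7 = 141/7
1 + 1/(141/7) = 1 + 7/141 = 148/141
1 + 1/(148/141) = 1 + 141/148 = 289/148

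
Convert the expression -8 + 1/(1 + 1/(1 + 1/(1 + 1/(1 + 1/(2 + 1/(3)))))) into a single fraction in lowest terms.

-325/44

Build up convergents one term at a time:
a_0 = -8: -8/1
a_1 = 1: -7/1
a_2 = 1: -15/2
a_3 = 1: -22/3
a_4 = 1: -37/5
a_5 = 2: -96/13
a_6 = 3: -325/44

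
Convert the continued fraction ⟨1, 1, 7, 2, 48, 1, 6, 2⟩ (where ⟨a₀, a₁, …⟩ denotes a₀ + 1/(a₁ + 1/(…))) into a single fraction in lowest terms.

23681/12581

Collapse the nested fraction from the inside out:
Start with 2.
6 + 1/(2/1) = 6 + 1/2 = 13/2
1 + 1/(13/2) = 1 + 2/13 = 15/13
48 + 1/(15/13) = 48 + 13/15 = 733/15
2 + 1/(733/15) = 2 + 15/733 = 1481/733
7 + 1/(1481/733) = 7 + 733/1481 = 11100/1481
1 + 1/(11100/1481) = 1 + 1481/11100 = 12581/11100
1 + 1/(12581/11100) = 1 + 11100/12581 = 23681/12581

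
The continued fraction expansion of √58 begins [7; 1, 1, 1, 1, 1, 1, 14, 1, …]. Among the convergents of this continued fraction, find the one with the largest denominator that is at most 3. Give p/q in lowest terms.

a_0 = 7: 7/1  (≤ bound)
a_1 = 1: 8/1  (≤ bound)
a_2 = 1: 15/2  (≤ bound)
a_3 = 1: 23/3  (≤ bound)
a_4 = 1: 38/5  (> 3, stop)

23/3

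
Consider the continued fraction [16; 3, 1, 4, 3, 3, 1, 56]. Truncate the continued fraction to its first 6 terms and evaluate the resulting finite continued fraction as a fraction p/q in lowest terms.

3285/202

Start with 3.
3 + 1/(3/1) = 3 + 1/3 = 10/3
4 + 1/(10/3) = 4 + 3/10 = 43/10
1 + 1/(43/10) = 1 + 10/43 = 53/43
3 + 1/(53/43) = 3 + 43/53 = 202/53
16 + 1/(202/53) = 16 + 53/202 = 3285/202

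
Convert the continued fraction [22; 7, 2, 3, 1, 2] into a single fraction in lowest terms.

4117/186

Start with 2.
1 + 1/(2/1) = 1 + 1/2 = 3/2
3 + 1/(3/2) = 3 + 2/3 = 11/3
2 + 1/(11/3) = 2 + 3/11 = 25/11
7 + 1/(25/11) = 7 + 11/25 = 186/25
22 + 1/(186/25) = 22 + 25/186 = 4117/186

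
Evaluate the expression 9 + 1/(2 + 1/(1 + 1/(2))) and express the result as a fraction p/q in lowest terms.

75/8

Start with 2.
1 + 1/(2/1) = 1 + 1/2 = 3/2
2 + 1/(3/2) = 2 + 2/3 = 8/3
9 + 1/(8/3) = 9 + 3/8 = 75/8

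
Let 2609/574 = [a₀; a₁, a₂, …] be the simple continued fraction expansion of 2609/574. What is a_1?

1

⌊2609/574⌋ = 4, remainder 313
⌊574/313⌋ = 1, remainder 261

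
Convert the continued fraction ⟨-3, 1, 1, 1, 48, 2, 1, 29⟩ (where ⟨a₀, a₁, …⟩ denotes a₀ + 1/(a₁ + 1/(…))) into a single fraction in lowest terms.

Start with 29.
1 + 1/(29/1) = 1 + 1/29 = 30/29
2 + 1/(30/29) = 2 + 29/30 = 89/30
48 + 1/(89/30) = 48 + 30/89 = 4302/89
1 + 1/(4302/89) = 1 + 89/4302 = 4391/4302
1 + 1/(4391/4302) = 1 + 4302/4391 = 8693/4391
1 + 1/(8693/4391) = 1 + 4391/8693 = 13084/8693
-3 + 1/(13084/8693) = -3 + 8693/13084 = -30559/13084

-30559/13084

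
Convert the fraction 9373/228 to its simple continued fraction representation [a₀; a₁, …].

Apply division with remainder until the remainder is 0:
⌊9373/228⌋ = 41, remainder 25
⌊228/25⌋ = 9, remainder 3
⌊25/3⌋ = 8, remainder 1
⌊3/1⌋ = 3, remainder 0

[41; 9, 8, 3]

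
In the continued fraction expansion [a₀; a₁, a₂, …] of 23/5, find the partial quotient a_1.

1

23 = 4·5 + 3, so a_0 = 4
5 = 1·3 + 2, so a_1 = 1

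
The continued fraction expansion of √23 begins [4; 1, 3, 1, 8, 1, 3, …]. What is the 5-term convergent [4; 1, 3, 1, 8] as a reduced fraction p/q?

a_0 = 4: 4/1
a_1 = 1: 5/1
a_2 = 3: 19/4
a_3 = 1: 24/5
a_4 = 8: 211/44

211/44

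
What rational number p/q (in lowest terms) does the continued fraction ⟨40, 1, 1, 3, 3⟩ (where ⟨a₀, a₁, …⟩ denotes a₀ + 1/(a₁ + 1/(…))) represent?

933/23

Collapse the nested fraction from the inside out:
Start with 3.
3 + 1/(3/1) = 3 + 1/3 = 10/3
1 + 1/(10/3) = 1 + 3/10 = 13/10
1 + 1/(13/10) = 1 + 10/13 = 23/13
40 + 1/(23/13) = 40 + 13/23 = 933/23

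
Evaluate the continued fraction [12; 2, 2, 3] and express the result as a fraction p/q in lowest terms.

Work from the innermost term outward:
Start with 3.
2 + 1/(3/1) = 2 + 1/3 = 7/3
2 + 1/(7/3) = 2 + 3/7 = 17/7
12 + 1/(17/7) = 12 + 7/17 = 211/17

211/17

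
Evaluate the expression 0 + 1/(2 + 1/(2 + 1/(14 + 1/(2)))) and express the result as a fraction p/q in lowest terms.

60/149

Build up convergents one term at a time:
a_0 = 0: 0/1
a_1 = 2: 1/2
a_2 = 2: 2/5
a_3 = 14: 29/72
a_4 = 2: 60/149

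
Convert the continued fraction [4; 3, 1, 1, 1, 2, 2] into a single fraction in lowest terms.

295/69

Start with 2.
2 + 1/(2/1) = 2 + 1/2 = 5/2
1 + 1/(5/2) = 1 + 2/5 = 7/5
1 + 1/(7/5) = 1 + 5/7 = 12/7
1 + 1/(12/7) = 1 + 7/12 = 19/12
3 + 1/(19/12) = 3 + 12/19 = 69/19
4 + 1/(69/19) = 4 + 19/69 = 295/69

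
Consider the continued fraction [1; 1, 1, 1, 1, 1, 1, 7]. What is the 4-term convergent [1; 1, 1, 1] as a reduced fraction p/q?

5/3

Start with 1.
1 + 1/(1/1) = 1 + 1/1 = 2/1
1 + 1/(2/1) = 1 + 1/2 = 3/2
1 + 1/(3/2) = 1 + 2/3 = 5/3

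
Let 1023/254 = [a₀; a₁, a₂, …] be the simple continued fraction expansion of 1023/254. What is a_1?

Apply division with remainder until the remainder is 0:
1023 = 4·254 + 7, so a_0 = 4
254 = 36·7 + 2, so a_1 = 36

36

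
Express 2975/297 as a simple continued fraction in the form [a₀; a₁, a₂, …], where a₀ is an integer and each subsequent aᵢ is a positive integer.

2975 = 10·297 + 5, so a_0 = 10
297 = 59·5 + 2, so a_1 = 59
5 = 2·2 + 1, so a_2 = 2
2 = 2·1 + 0, so a_3 = 2

[10; 59, 2, 2]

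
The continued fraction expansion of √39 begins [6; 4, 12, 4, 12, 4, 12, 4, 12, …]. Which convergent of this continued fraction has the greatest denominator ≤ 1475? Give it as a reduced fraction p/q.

a_0 = 6: 6/1  (≤ bound)
a_1 = 4: 25/4  (≤ bound)
a_2 = 12: 306/49  (≤ bound)
a_3 = 4: 1249/200  (≤ bound)
a_4 = 12: 15294/2449  (> 1475, stop)

1249/200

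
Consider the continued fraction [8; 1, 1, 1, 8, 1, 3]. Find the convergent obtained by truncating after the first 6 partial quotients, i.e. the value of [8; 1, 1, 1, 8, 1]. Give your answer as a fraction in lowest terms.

251/29

Work from the innermost term outward:
Start with 1.
8 + 1/(1/1) = 8 + 1/1 = 9/1
1 + 1/(9/1) = 1 + 1/9 = 10/9
1 + 1/(10/9) = 1 + 9/10 = 19/10
1 + 1/(19/10) = 1 + 10/19 = 29/19
8 + 1/(29/19) = 8 + 19/29 = 251/29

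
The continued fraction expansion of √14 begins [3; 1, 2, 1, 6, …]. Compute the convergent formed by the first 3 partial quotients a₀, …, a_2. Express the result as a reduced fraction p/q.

11/3

Compute successive convergents:
a_0 = 3: 3/1
a_1 = 1: 4/1
a_2 = 2: 11/3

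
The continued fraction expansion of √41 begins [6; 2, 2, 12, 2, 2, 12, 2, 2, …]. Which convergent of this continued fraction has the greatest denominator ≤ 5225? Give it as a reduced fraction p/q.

a_0 = 6: 6/1  (≤ bound)
a_1 = 2: 13/2  (≤ bound)
a_2 = 2: 32/5  (≤ bound)
a_3 = 12: 397/62  (≤ bound)
a_4 = 2: 826/129  (≤ bound)
a_5 = 2: 2049/320  (≤ bound)
a_6 = 12: 25414/3969  (≤ bound)
a_7 = 2: 52877/8258  (> 5225, stop)

25414/3969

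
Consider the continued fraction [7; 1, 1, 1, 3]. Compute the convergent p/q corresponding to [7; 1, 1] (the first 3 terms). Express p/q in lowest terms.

Collapse the nested fraction from the inside out:
Start with 1.
1 + 1/(1/1) = 1 + 1/1 = 2/1
7 + 1/(2/1) = 7 + 1/2 = 15/2

15/2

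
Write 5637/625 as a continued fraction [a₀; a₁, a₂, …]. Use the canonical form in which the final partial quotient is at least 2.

⌊5637/625⌋ = 9, remainder 12
⌊625/12⌋ = 52, remainder 1
⌊12/1⌋ = 12, remainder 0

[9; 52, 12]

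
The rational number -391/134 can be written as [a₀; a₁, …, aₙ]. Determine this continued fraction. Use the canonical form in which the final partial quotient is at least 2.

-391 = -3·134 + 11, so a_0 = -3
134 = 12·11 + 2, so a_1 = 12
11 = 5·2 + 1, so a_2 = 5
2 = 2·1 + 0, so a_3 = 2

[-3; 12, 5, 2]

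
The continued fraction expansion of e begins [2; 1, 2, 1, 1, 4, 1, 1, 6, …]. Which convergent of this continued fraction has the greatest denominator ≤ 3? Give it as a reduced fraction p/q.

a_0 = 2: 2/1  (≤ bound)
a_1 = 1: 3/1  (≤ bound)
a_2 = 2: 8/3  (≤ bound)
a_3 = 1: 11/4  (> 3, stop)

8/3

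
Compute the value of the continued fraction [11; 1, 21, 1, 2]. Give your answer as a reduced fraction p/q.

Compute successive convergents:
a_0 = 11: 11/1
a_1 = 1: 12/1
a_2 = 21: 263/22
a_3 = 1: 275/23
a_4 = 2: 813/68

813/68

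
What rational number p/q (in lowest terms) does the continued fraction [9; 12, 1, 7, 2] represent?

1988/219

Compute successive convergents:
a_0 = 9: 9/1
a_1 = 12: 109/12
a_2 = 1: 118/13
a_3 = 7: 935/103
a_4 = 2: 1988/219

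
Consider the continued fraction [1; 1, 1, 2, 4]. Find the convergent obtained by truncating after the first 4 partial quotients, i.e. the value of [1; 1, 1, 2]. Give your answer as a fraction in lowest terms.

8/5

a_0 = 1: 1/1
a_1 = 1: 2/1
a_2 = 1: 3/2
a_3 = 2: 8/5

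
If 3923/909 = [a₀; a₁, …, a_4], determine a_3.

1

Apply division with remainder until the remainder is 0:
3923 ÷ 909 → quotient 4, remainder 287
909 ÷ 287 → quotient 3, remainder 48
287 ÷ 48 → quotient 5, remainder 47
48 ÷ 47 → quotient 1, remainder 1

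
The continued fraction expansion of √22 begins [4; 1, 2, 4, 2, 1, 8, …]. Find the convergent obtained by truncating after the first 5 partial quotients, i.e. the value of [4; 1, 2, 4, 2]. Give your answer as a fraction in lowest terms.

a_0 = 4: 4/1
a_1 = 1: 5/1
a_2 = 2: 14/3
a_3 = 4: 61/13
a_4 = 2: 136/29

136/29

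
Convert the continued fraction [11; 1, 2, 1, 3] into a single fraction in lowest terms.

Build up convergents one term at a time:
a_0 = 11: 11/1
a_1 = 1: 12/1
a_2 = 2: 35/3
a_3 = 1: 47/4
a_4 = 3: 176/15

176/15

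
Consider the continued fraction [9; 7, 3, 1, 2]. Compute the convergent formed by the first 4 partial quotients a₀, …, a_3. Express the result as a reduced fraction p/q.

a_0 = 9: 9/1
a_1 = 7: 64/7
a_2 = 3: 201/22
a_3 = 1: 265/29

265/29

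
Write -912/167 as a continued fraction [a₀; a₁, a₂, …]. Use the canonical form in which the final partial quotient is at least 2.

-912 = -6·167 + 90, so a_0 = -6
167 = 1·90 + 77, so a_1 = 1
90 = 1·77 + 13, so a_2 = 1
77 = 5·13 + 12, so a_3 = 5
13 = 1·12 + 1, so a_4 = 1
12 = 12·1 + 0, so a_5 = 12

[-6; 1, 1, 5, 1, 12]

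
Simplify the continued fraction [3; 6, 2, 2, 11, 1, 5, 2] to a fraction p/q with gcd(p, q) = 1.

16087/5097

a_0 = 3: 3/1
a_1 = 6: 19/6
a_2 = 2: 41/13
a_3 = 2: 101/32
a_4 = 11: 1152/365
a_5 = 1: 1253/397
a_6 = 5: 7417/2350
a_7 = 2: 16087/5097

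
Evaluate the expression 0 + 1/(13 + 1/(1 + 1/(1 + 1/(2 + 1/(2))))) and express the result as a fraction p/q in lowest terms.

Start with 2.
2 + 1/(2/1) = 2 + 1/2 = 5/2
1 + 1/(5/2) = 1 + 2/5 = 7/5
1 + 1/(7/5) = 1 + 5/7 = 12/7
13 + 1/(12/7) = 13 + 7/12 = 163/12
0 + 1/(163/12) = 0 + 12/163 = 12/163

12/163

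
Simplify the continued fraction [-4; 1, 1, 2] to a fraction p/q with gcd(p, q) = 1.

-17/5

Build up convergents one term at a time:
a_0 = -4: -4/1
a_1 = 1: -3/1
a_2 = 1: -7/2
a_3 = 2: -17/5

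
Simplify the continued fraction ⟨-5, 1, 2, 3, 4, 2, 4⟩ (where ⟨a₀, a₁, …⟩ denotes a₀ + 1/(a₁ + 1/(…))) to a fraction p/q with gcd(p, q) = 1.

-1837/427

a_0 = -5: -5/1
a_1 = 1: -4/1
a_2 = 2: -13/3
a_3 = 3: -43/10
a_4 = 4: -185/43
a_5 = 2: -413/96
a_6 = 4: -1837/427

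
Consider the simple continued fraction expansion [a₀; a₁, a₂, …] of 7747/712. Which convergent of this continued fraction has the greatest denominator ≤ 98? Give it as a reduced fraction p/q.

729/67

a_0 = 10: 10/1  (≤ bound)
a_1 = 1: 11/1  (≤ bound)
a_2 = 7: 87/8  (≤ bound)
a_3 = 2: 185/17  (≤ bound)
a_4 = 1: 272/25  (≤ bound)
a_5 = 1: 457/42  (≤ bound)
a_6 = 1: 729/67  (≤ bound)
a_7 = 10: 7747/712  (> 98, stop)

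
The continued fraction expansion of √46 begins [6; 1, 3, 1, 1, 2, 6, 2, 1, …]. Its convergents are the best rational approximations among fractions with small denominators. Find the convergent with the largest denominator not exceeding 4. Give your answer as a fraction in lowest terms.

a_0 = 6: 6/1  (≤ bound)
a_1 = 1: 7/1  (≤ bound)
a_2 = 3: 27/4  (≤ bound)
a_3 = 1: 34/5  (> 4, stop)

27/4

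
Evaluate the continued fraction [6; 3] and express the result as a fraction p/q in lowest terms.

19/3

Collapse the nested fraction from the inside out:
Start with 3.
6 + 1/(3/1) = 6 + 1/3 = 19/3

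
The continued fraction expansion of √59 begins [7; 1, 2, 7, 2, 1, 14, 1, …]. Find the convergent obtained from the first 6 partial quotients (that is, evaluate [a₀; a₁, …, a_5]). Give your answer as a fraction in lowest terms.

530/69

Start with 1.
2 + 1/(1/1) = 2 + 1/1 = 3/1
7 + 1/(3/1) = 7 + 1/3 = 22/3
2 + 1/(22/3) = 2 + 3/22 = 47/22
1 + 1/(47/22) = 1 + 22/47 = 69/47
7 + 1/(69/47) = 7 + 47/69 = 530/69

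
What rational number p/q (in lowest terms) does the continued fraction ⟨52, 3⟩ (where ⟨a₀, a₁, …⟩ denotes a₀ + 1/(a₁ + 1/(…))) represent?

157/3

a_0 = 52: 52/1
a_1 = 3: 157/3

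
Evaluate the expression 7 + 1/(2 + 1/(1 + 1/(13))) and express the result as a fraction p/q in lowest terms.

Compute successive convergents:
a_0 = 7: 7/1
a_1 = 2: 15/2
a_2 = 1: 22/3
a_3 = 13: 301/41

301/41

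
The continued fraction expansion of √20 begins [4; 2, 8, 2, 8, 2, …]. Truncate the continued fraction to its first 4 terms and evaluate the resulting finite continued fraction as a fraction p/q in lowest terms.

161/36

Starting at the tail and folding back:
Start with 2.
8 + 1/(2/1) = 8 + 1/2 = 17/2
2 + 1/(17/2) = 2 + 2/17 = 36/17
4 + 1/(36/17) = 4 + 17/36 = 161/36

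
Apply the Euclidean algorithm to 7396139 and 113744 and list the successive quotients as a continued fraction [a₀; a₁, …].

[65; 40, 1, 13, 3, 1, 48]

Apply division with remainder until the remainder is 0:
⌊7396139/113744⌋ = 65, remainder 2779
⌊113744/2779⌋ = 40, remainder 2584
⌊2779/2584⌋ = 1, remainder 195
⌊2584/195⌋ = 13, remainder 49
⌊195/49⌋ = 3, remainder 48
⌊49/48⌋ = 1, remainder 1
⌊48/1⌋ = 48, remainder 0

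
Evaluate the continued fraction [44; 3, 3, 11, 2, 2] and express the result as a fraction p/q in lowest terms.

25916/585

Start with 2.
2 + 1/(2/1) = 2 + 1/2 = 5/2
11 + 1/(5/2) = 11 + 2/5 = 57/5
3 + 1/(57/5) = 3 + 5/57 = 176/57
3 + 1/(176/57) = 3 + 57/176 = 585/176
44 + 1/(585/176) = 44 + 176/585 = 25916/585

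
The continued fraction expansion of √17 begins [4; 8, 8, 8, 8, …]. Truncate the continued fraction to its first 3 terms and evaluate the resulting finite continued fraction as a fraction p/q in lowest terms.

a_0 = 4: 4/1
a_1 = 8: 33/8
a_2 = 8: 268/65

268/65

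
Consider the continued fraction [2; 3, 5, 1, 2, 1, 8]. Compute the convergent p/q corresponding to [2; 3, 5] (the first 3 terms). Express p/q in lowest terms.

Build up convergents one term at a time:
a_0 = 2: 2/1
a_1 = 3: 7/3
a_2 = 5: 37/16

37/16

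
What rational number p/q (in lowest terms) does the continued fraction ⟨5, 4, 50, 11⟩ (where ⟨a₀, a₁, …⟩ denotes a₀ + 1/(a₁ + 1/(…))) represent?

Compute successive convergents:
a_0 = 5: 5/1
a_1 = 4: 21/4
a_2 = 50: 1055/201
a_3 = 11: 11626/2215

11626/2215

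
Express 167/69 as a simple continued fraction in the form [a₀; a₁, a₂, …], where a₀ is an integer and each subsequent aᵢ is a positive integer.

[2; 2, 2, 1, 1, 1, 3]

Run the Euclidean algorithm, recording each quotient:
167 = 2·69 + 29, so a_0 = 2
69 = 2·29 + 11, so a_1 = 2
29 = 2·11 + 7, so a_2 = 2
11 = 1·7 + 4, so a_3 = 1
7 = 1·4 + 3, so a_4 = 1
4 = 1·3 + 1, so a_5 = 1
3 = 3·1 + 0, so a_6 = 3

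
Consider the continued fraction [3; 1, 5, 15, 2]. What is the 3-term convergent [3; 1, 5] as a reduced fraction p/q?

Build up convergents one term at a time:
a_0 = 3: 3/1
a_1 = 1: 4/1
a_2 = 5: 23/6

23/6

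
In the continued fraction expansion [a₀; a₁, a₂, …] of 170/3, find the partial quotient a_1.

⌊170/3⌋ = 56, remainder 2
⌊3/2⌋ = 1, remainder 1

1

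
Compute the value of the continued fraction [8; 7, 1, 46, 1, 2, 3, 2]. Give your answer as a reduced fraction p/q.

Work from the innermost term outward:
Start with 2.
3 + 1/(2/1) = 3 + 1/2 = 7/2
2 + 1/(7/2) = 2 + 2/7 = 16/7
1 + 1/(16/7) = 1 + 7/16 = 23/16
46 + 1/(23/16) = 46 + 16/23 = 1074/23
1 + 1/(1074/23) = 1 + 23/1074 = 1097/1074
7 + 1/(1097/1074) = 7 + 1074/1097 = 8753/1097
8 + 1/(8753/1097) = 8 + 1097/8753 = 71121/8753

71121/8753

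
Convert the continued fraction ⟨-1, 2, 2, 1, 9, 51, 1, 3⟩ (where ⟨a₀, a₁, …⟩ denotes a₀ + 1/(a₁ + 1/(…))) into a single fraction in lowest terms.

-8089/14104

Compute successive convergents:
a_0 = -1: -1/1
a_1 = 2: -1/2
a_2 = 2: -3/5
a_3 = 1: -4/7
a_4 = 9: -39/68
a_5 = 51: -1993/3475
a_6 = 1: -2032/3543
a_7 = 3: -8089/14104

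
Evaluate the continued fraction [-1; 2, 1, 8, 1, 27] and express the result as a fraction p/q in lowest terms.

-530/809

Compute successive convergents:
a_0 = -1: -1/1
a_1 = 2: -1/2
a_2 = 1: -2/3
a_3 = 8: -17/26
a_4 = 1: -19/29
a_5 = 27: -530/809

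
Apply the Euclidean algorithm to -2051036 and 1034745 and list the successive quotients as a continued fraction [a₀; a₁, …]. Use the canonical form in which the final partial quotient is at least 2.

[-2; 56, 13, 1, 32, 40]

-2051036 = -2·1034745 + 18454, so a_0 = -2
1034745 = 56·18454 + 1321, so a_1 = 56
18454 = 13·1321 + 1281, so a_2 = 13
1321 = 1·1281 + 40, so a_3 = 1
1281 = 32·40 + 1, so a_4 = 32
40 = 40·1 + 0, so a_5 = 40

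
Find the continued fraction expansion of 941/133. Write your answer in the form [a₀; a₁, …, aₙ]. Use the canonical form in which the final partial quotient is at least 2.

[7; 13, 3, 3]

941 = 7·133 + 10, so a_0 = 7
133 = 13·10 + 3, so a_1 = 13
10 = 3·3 + 1, so a_2 = 3
3 = 3·1 + 0, so a_3 = 3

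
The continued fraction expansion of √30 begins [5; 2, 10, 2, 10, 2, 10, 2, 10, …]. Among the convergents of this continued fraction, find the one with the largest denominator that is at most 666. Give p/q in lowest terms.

a_0 = 5: 5/1  (≤ bound)
a_1 = 2: 11/2  (≤ bound)
a_2 = 10: 115/21  (≤ bound)
a_3 = 2: 241/44  (≤ bound)
a_4 = 10: 2525/461  (≤ bound)
a_5 = 2: 5291/966  (> 666, stop)

2525/461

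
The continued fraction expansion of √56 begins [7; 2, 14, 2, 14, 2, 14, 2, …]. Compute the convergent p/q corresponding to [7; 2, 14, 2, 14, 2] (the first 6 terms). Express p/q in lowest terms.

13455/1798

Start with 2.
14 + 1/(2/1) = 14 + 1/2 = 29/2
2 + 1/(29/2) = 2 + 2/29 = 60/29
14 + 1/(60/29) = 14 + 29/60 = 869/60
2 + 1/(869/60) = 2 + 60/869 = 1798/869
7 + 1/(1798/869) = 7 + 869/1798 = 13455/1798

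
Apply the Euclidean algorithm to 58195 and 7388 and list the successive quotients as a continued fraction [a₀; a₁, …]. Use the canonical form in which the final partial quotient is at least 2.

Repeatedly divide and take the remainder:
58195 = 7·7388 + 6479, so a_0 = 7
7388 = 1·6479 + 909, so a_1 = 1
6479 = 7·909 + 116, so a_2 = 7
909 = 7·116 + 97, so a_3 = 7
116 = 1·97 + 19, so a_4 = 1
97 = 5·19 + 2, so a_5 = 5
19 = 9·2 + 1, so a_6 = 9
2 = 2·1 + 0, so a_7 = 2

[7; 1, 7, 7, 1, 5, 9, 2]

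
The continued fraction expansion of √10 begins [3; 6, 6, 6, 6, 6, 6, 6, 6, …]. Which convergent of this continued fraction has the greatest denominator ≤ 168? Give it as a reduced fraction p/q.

a_0 = 3: 3/1  (≤ bound)
a_1 = 6: 19/6  (≤ bound)
a_2 = 6: 117/37  (≤ bound)
a_3 = 6: 721/228  (> 168, stop)

117/37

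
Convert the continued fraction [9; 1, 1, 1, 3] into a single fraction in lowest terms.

Starting at the tail and folding back:
Start with 3.
1 + 1/(3/1) = 1 + 1/3 = 4/3
1 + 1/(4/3) = 1 + 3/4 = 7/4
1 + 1/(7/4) = 1 + 4/7 = 11/7
9 + 1/(11/7) = 9 + 7/11 = 106/11

106/11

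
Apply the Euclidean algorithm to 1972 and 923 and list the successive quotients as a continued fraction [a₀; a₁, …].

[2; 7, 3, 13, 1, 2]

1972 = 2·923 + 126, so a_0 = 2
923 = 7·126 + 41, so a_1 = 7
126 = 3·41 + 3, so a_2 = 3
41 = 13·3 + 2, so a_3 = 13
3 = 1·2 + 1, so a_4 = 1
2 = 2·1 + 0, so a_5 = 2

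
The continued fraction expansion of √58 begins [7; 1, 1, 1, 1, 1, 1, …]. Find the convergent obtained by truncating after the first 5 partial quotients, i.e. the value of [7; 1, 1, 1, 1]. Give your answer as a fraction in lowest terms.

38/5

a_0 = 7: 7/1
a_1 = 1: 8/1
a_2 = 1: 15/2
a_3 = 1: 23/3
a_4 = 1: 38/5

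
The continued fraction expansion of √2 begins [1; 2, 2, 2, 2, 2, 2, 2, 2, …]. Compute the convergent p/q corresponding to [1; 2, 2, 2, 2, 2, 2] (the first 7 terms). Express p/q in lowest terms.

a_0 = 1: 1/1
a_1 = 2: 3/2
a_2 = 2: 7/5
a_3 = 2: 17/12
a_4 = 2: 41/29
a_5 = 2: 99/70
a_6 = 2: 239/169

239/169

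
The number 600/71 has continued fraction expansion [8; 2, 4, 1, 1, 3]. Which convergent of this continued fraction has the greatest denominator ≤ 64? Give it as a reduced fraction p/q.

List convergents until the denominator exceeds the bound:
a_0 = 8: 8/1  (≤ bound)
a_1 = 2: 17/2  (≤ bound)
a_2 = 4: 76/9  (≤ bound)
a_3 = 1: 93/11  (≤ bound)
a_4 = 1: 169/20  (≤ bound)
a_5 = 3: 600/71  (> 64, stop)

169/20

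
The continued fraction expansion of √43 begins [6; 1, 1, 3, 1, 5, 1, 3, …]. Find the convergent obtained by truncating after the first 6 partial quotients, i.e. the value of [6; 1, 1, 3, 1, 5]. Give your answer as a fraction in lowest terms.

341/52

Start with 5.
1 + 1/(5/1) = 1 + 1/5 = 6/5
3 + 1/(6/5) = 3 + 5/6 = 23/6
1 + 1/(23/6) = 1 + 6/23 = 29/23
1 + 1/(29/23) = 1 + 23/29 = 52/29
6 + 1/(52/29) = 6 + 29/52 = 341/52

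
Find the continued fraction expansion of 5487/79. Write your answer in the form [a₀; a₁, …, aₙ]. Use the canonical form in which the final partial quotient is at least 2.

[69; 2, 5, 7]

Apply division with remainder until the remainder is 0:
5487 ÷ 79 → quotient 69, remainder 36
79 ÷ 36 → quotient 2, remainder 7
36 ÷ 7 → quotient 5, remainder 1
7 ÷ 1 → quotient 7, remainder 0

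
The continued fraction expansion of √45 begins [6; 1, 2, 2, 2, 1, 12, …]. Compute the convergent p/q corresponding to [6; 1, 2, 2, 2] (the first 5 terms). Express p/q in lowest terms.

114/17

Start with 2.
2 + 1/(2/1) = 2 + 1/2 = 5/2
2 + 1/(5/2) = 2 + 2/5 = 12/5
1 + 1/(12/5) = 1 + 5/12 = 17/12
6 + 1/(17/12) = 6 + 12/17 = 114/17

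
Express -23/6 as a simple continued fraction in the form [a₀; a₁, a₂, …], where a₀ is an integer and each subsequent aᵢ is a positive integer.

-23 = -4·6 + 1, so a_0 = -4
6 = 6·1 + 0, so a_1 = 6

[-4; 6]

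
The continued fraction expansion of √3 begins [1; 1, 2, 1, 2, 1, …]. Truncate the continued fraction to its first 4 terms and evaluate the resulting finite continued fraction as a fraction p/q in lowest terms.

7/4

Compute successive convergents:
a_0 = 1: 1/1
a_1 = 1: 2/1
a_2 = 2: 5/3
a_3 = 1: 7/4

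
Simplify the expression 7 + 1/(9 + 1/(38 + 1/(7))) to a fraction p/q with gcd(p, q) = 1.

17137/2410

Start with 7.
38 + 1/(7/1) = 38 + 1/7 = 267/7
9 + 1/(267/7) = 9 + 7/267 = 2410/267
7 + 1/(2410/267) = 7 + 267/2410 = 17137/2410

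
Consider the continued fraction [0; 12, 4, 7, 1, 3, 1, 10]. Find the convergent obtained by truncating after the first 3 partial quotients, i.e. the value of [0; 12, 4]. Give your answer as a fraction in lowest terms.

Compute successive convergents:
a_0 = 0: 0/1
a_1 = 12: 1/12
a_2 = 4: 4/49

4/49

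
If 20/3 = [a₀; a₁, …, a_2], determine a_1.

Repeatedly divide and take the remainder:
20 ÷ 3 → quotient 6, remainder 2
3 ÷ 2 → quotient 1, remainder 1

1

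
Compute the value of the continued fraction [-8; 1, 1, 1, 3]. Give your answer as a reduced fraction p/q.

-81/11

Use the convergent recurrence hₖ = aₖ·hₖ₋₁ + hₖ₋₂ (and likewise for the denominators kₖ):
a_0 = -8: -8/1
a_1 = 1: -7/1
a_2 = 1: -15/2
a_3 = 1: -22/3
a_4 = 3: -81/11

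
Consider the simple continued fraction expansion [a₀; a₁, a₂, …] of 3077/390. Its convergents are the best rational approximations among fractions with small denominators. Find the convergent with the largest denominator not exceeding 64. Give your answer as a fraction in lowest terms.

71/9

a_0 = 7: 7/1  (≤ bound)
a_1 = 1: 8/1  (≤ bound)
a_2 = 8: 71/9  (≤ bound)
a_3 = 14: 1002/127  (> 64, stop)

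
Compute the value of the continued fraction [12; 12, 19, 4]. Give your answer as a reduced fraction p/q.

11213/928

Build up convergents one term at a time:
a_0 = 12: 12/1
a_1 = 12: 145/12
a_2 = 19: 2767/229
a_3 = 4: 11213/928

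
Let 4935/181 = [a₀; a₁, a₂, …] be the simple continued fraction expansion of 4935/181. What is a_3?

3

Run the Euclidean algorithm, recording each quotient:
4935 ÷ 181 → quotient 27, remainder 48
181 ÷ 48 → quotient 3, remainder 37
48 ÷ 37 → quotient 1, remainder 11
37 ÷ 11 → quotient 3, remainder 4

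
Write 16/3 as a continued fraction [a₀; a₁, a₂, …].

⌊16/3⌋ = 5, remainder 1
⌊3/1⌋ = 3, remainder 0

[5; 3]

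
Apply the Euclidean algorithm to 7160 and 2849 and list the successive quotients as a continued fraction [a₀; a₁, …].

7160 ÷ 2849 → quotient 2, remainder 1462
2849 ÷ 1462 → quotient 1, remainder 1387
1462 ÷ 1387 → quotient 1, remainder 75
1387 ÷ 75 → quotient 18, remainder 37
75 ÷ 37 → quotient 2, remainder 1
37 ÷ 1 → quotient 37, remainder 0

[2; 1, 1, 18, 2, 37]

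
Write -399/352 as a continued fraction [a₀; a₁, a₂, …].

[-2; 1, 6, 2, 23]

-399 = -2·352 + 305, so a_0 = -2
352 = 1·305 + 47, so a_1 = 1
305 = 6·47 + 23, so a_2 = 6
47 = 2·23 + 1, so a_3 = 2
23 = 23·1 + 0, so a_4 = 23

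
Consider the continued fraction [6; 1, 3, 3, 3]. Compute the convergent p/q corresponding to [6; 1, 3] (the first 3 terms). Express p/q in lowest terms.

27/4

a_0 = 6: 6/1
a_1 = 1: 7/1
a_2 = 3: 27/4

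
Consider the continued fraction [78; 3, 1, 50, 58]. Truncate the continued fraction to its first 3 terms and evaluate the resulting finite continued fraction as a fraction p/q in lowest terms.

a_0 = 78: 78/1
a_1 = 3: 235/3
a_2 = 1: 313/4

313/4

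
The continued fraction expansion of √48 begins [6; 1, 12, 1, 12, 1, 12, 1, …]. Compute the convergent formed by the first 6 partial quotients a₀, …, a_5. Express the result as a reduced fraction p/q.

Compute successive convergents:
a_0 = 6: 6/1
a_1 = 1: 7/1
a_2 = 12: 90/13
a_3 = 1: 97/14
a_4 = 12: 1254/181
a_5 = 1: 1351/195

1351/195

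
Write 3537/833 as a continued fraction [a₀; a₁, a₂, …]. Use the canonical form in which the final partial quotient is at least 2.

[4; 4, 15, 1, 3, 3]

3537 = 4·833 + 205, so a_0 = 4
833 = 4·205 + 13, so a_1 = 4
205 = 15·13 + 10, so a_2 = 15
13 = 1·10 + 3, so a_3 = 1
10 = 3·3 + 1, so a_4 = 3
3 = 3·1 + 0, so a_5 = 3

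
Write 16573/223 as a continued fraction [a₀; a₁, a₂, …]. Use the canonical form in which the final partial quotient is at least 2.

16573 = 74·223 + 71, so a_0 = 74
223 = 3·71 + 10, so a_1 = 3
71 = 7·10 + 1, so a_2 = 7
10 = 10·1 + 0, so a_3 = 10

[74; 3, 7, 10]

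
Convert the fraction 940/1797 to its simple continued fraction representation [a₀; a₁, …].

[0; 1, 1, 10, 3, 13, 2]

⌊940/1797⌋ = 0, remainder 940
⌊1797/940⌋ = 1, remainder 857
⌊940/857⌋ = 1, remainder 83
⌊857/83⌋ = 10, remainder 27
⌊83/27⌋ = 3, remainder 2
⌊27/2⌋ = 13, remainder 1
⌊2/1⌋ = 2, remainder 0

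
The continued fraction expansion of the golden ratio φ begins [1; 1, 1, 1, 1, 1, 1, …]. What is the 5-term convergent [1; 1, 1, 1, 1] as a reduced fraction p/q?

Use the convergent recurrence hₖ = aₖ·hₖ₋₁ + hₖ₋₂ (and likewise for the denominators kₖ):
a_0 = 1: 1/1
a_1 = 1: 2/1
a_2 = 1: 3/2
a_3 = 1: 5/3
a_4 = 1: 8/5

8/5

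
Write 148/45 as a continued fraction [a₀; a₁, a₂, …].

[3; 3, 2, 6]

148 = 3·45 + 13, so a_0 = 3
45 = 3·13 + 6, so a_1 = 3
13 = 2·6 + 1, so a_2 = 2
6 = 6·1 + 0, so a_3 = 6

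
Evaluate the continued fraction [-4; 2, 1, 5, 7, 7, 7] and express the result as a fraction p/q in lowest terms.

-22684/6219

Compute successive convergents:
a_0 = -4: -4/1
a_1 = 2: -7/2
a_2 = 1: -11/3
a_3 = 5: -62/17
a_4 = 7: -445/122
a_5 = 7: -3177/871
a_6 = 7: -22684/6219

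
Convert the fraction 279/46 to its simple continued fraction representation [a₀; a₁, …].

[6; 15, 3]

⌊279/46⌋ = 6, remainder 3
⌊46/3⌋ = 15, remainder 1
⌊3/1⌋ = 3, remainder 0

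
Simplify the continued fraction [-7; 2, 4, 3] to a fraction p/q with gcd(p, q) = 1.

Starting at the tail and folding back:
Start with 3.
4 + 1/(3/1) = 4 + 1/3 = 13/3
2 + 1/(13/3) = 2 + 3/13 = 29/13
-7 + 1/(29/13) = -7 + 13/29 = -190/29

-190/29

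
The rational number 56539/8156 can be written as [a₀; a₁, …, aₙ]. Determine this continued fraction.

[6; 1, 13, 1, 2, 1, 45, 3]

Repeatedly divide and take the remainder:
⌊56539/8156⌋ = 6, remainder 7603
⌊8156/7603⌋ = 1, remainder 553
⌊7603/553⌋ = 13, remainder 414
⌊553/414⌋ = 1, remainder 139
⌊414/139⌋ = 2, remainder 136
⌊139/136⌋ = 1, remainder 3
⌊136/3⌋ = 45, remainder 1
⌊3/1⌋ = 3, remainder 0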